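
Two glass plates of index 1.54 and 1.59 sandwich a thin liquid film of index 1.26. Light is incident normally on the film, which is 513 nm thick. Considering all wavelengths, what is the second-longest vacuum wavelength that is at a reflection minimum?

Top surface (1.54 → 1.26): reflection off a lower-index medium gives no phase shift.
Ray reflecting at the bottom interface goes from n = 1.26 toward n = 1.59: a half-wave phase shift.
Exactly one π shift → a net half-wave offset.
So the condition for destructive reflection is 2 n t = m λ.
λ = 2 n t / m. The second-longest wavelength is m = 2: λ = 2 × 1.26 × 513 / 2.00 = 646 nm.

646 nm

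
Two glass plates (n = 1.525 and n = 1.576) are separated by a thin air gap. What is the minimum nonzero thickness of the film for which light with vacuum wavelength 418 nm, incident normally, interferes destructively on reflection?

209 nm

At the upper boundary (n = 1.525 to n = 1.0) the reflected ray undergoes no phase shift.
Ray reflecting at the bottom interface goes from n = 1.0 toward n = 1.576: a half-wave phase shift.
The two reflections differ by half a wavelength.
For weak reflection here: 2 n t = m λ.
Minimum nonzero at m = 1: t = λ / (2 n) = 418 / (2 × 1.0) = 209 nm.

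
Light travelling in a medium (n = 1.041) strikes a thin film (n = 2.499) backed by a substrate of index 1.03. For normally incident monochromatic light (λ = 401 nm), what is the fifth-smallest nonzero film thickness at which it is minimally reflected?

Ray reflecting at the top interface goes from n = 1.041 toward n = 2.499: a half-wave phase shift.
Bottom surface (2.499 → 1.03): reflection off a lower-index medium gives no phase shift.
The two reflections differ by half a wavelength.
For minimum reflection here: 2 n t = m λ.
The fifth-smallest nonzero thickness corresponds to m = 5: t = m λ / (2 n) = 5.00 × 401 / (2 × 2.499) = 401 nm.

401 nm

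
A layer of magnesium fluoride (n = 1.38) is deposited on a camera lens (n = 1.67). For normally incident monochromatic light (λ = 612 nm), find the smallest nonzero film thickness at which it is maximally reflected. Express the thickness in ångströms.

2217 Å

Top surface (1.0 → 1.38): reflection off a higher-index medium gives a half-wave phase shift.
At the lower boundary (n = 1.38 to n = 1.67) the reflected ray undergoes a half-wave phase shift.
Zero or two π shifts → no net half-wave offset.
So the condition for constructive reflection is 2 n t = m λ.
Minimum nonzero at m = 1: t = λ / (2 n) = 612 / (2 × 1.38) = 222 nm.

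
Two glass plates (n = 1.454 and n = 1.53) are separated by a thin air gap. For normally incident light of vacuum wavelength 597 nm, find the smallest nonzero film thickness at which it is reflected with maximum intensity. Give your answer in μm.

0.149 μm

Ray reflecting at the top interface goes from n = 1.454 toward n = 1.0: no phase shift.
Ray reflecting at the bottom interface goes from n = 1.0 toward n = 1.53: a half-wave phase shift.
The two reflections differ by half a wavelength.
For maximum reflection here: 2 n t = (m + ½) λ.
Minimum at m = 0: t = λ / (4 n) = 597 / (4 × 1.0) = 149 nm.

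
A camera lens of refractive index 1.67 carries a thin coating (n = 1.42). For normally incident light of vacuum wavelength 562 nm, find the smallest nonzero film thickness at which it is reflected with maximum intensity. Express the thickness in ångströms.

Ray reflecting at the top interface goes from n = 1.0 toward n = 1.42: a half-wave phase shift.
Bottom surface (1.42 → 1.67): reflection off a higher-index medium gives a half-wave phase shift.
The two reflections carry the same phase change, so no net offset.
For maximum reflection here: 2 n t = m λ.
Minimum nonzero at m = 1: t = λ / (2 n) = 562 / (2 × 1.42) = 198 nm.

1979 Å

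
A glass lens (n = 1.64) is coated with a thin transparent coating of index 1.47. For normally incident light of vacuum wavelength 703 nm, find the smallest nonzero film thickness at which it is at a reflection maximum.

239 nm

Top surface (1.0 → 1.47): reflection off a higher-index medium gives a half-wave phase shift.
Ray reflecting at the bottom interface goes from n = 1.47 toward n = 1.64: a half-wave phase shift.
Net: no relative phase inversion (both shifts match).
So the condition for constructive reflection is 2 n t = m λ.
Minimum nonzero at m = 1: t = λ / (2 n) = 703 / (2 × 1.47) = 239 nm.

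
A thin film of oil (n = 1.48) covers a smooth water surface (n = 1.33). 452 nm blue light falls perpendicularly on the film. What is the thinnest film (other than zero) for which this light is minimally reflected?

Top surface (1.0 → 1.48): reflection off a higher-index medium gives a half-wave phase shift.
Ray reflecting at the bottom interface goes from n = 1.48 toward n = 1.33: no phase shift.
The two reflections differ by half a wavelength.
With one net inversion, destructive interference in reflection requires 2 n t = m λ.
Minimum nonzero at m = 1: t = λ / (2 n) = 452 / (2 × 1.48) = 153 nm.

153 nm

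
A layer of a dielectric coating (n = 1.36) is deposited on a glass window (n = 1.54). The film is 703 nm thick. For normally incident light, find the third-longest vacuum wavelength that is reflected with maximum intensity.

637 nm

Ray reflecting at the top interface goes from n = 1.0 toward n = 1.36: a half-wave phase shift.
At the lower boundary (n = 1.36 to n = 1.54) the reflected ray undergoes a half-wave phase shift.
The two reflections carry the same phase change, so no net offset.
With no net inversion, constructive interference in reflection requires 2 n t = m λ.
λ = 2 n t / m. The third-longest wavelength is m = 3: λ = 2 × 1.36 × 703 / 3.00 = 637 nm.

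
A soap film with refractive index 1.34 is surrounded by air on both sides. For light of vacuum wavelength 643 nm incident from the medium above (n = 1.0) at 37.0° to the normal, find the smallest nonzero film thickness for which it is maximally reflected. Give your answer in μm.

Ray reflecting at the top interface goes from n = 1.0 toward n = 1.34: a half-wave phase shift.
Bottom surface (1.34 → 1.0): reflection off a lower-index medium gives no phase shift.
Exactly one π shift → a net half-wave offset.
For maximum reflection here: 2 n t cos θ_r = (m + ½) λ.
Snell's law: 1.0 sin 37.0° = 1.34 sin θ_r → sin θ_r = 0.449, cos θ_r = 0.893.
Minimum at m = 0: t = λ / (4 n cos θ_r) = 643 / (4 × 1.34 × 0.893) = 134 nm.

0.134 μm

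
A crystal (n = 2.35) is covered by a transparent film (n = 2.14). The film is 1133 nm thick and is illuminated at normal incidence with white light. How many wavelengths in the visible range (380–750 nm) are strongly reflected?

6

Top surface (1.0 → 2.14): reflection off a higher-index medium gives a half-wave phase shift.
At the lower boundary (n = 2.14 to n = 2.35) the reflected ray undergoes a half-wave phase shift.
Zero or two π shifts → no net half-wave offset.
With no net inversion, constructive interference in reflection requires 2 n t = m λ.
λ = 2 n t / m = 4849 / m nm.
m=6: 808 nm (IR); m=7: 693 nm (visible); m=8: 606 nm (visible); m=9: 539 nm (visible); m=10: 485 nm (visible); m=11: 441 nm (visible); m=12: 404 nm (visible); m=13: 373 nm (UV).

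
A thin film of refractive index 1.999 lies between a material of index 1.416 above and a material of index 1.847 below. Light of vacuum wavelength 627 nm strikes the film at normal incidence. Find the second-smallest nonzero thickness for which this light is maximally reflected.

Top surface (1.416 → 1.999): reflection off a higher-index medium gives a half-wave phase shift.
At the lower boundary (n = 1.999 to n = 1.847) the reflected ray undergoes no phase shift.
Net: one phase inversion between the two reflected rays.
So the condition for constructive reflection is 2 n t = (m + ½) λ.
The second-smallest nonzero thickness corresponds to m = 1: t = (m + ½) λ / (2 n) = 1.50 × 627 / (2 × 1.999) = 235 nm.

235 nm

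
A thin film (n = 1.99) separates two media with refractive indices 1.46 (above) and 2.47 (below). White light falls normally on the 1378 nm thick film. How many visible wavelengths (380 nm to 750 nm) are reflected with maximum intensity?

7

Ray reflecting at the top interface goes from n = 1.46 toward n = 1.99: a half-wave phase shift.
Bottom surface (1.99 → 2.47): reflection off a higher-index medium gives a half-wave phase shift.
Net: no relative phase inversion (both shifts match).
For maximum reflection here: 2 n t = m λ.
λ = 2 n t / m = 5484 / m nm.
m=7: 783 nm (IR); m=8: 686 nm (visible); m=9: 609 nm (visible); m=10: 548 nm (visible); m=11: 499 nm (visible); m=12: 457 nm (visible); m=13: 422 nm (visible); m=14: 392 nm (visible); m=15: 366 nm (UV).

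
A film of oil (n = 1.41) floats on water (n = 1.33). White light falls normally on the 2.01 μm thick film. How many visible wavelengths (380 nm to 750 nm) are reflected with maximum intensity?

At the upper boundary (n = 1.0 to n = 1.41) the reflected ray undergoes a half-wave phase shift.
Bottom surface (1.41 → 1.33): reflection off a lower-index medium gives no phase shift.
The two reflections differ by half a wavelength.
With one net inversion, constructive interference in reflection requires 2 n t = (m + ½) λ.
λ = 2 n t / (m + ½) = 5668 / (m + ½) nm.
m=7: 756 nm (IR); m=8: 667 nm (visible); m=9: 597 nm (visible); m=10: 540 nm (visible); m=11: 493 nm (visible); m=12: 453 nm (visible); m=13: 420 nm (visible); m=14: 391 nm (visible); m=15: 366 nm (UV).

7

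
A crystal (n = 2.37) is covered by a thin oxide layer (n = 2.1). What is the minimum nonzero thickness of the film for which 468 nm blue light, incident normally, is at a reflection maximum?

111 nm

At the upper boundary (n = 1.0 to n = 2.1) the reflected ray undergoes a half-wave phase shift.
Bottom surface (2.1 → 2.37): reflection off a higher-index medium gives a half-wave phase shift.
Net: no relative phase inversion (both shifts match).
With no net inversion, constructive interference in reflection requires 2 n t = m λ.
Minimum nonzero at m = 1: t = λ / (2 n) = 468 / (2 × 2.1) = 111 nm.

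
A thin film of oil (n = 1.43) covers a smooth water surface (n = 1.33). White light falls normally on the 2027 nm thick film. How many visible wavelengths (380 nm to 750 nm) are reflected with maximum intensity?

7

Ray reflecting at the top interface goes from n = 1.0 toward n = 1.43: a half-wave phase shift.
Ray reflecting at the bottom interface goes from n = 1.43 toward n = 1.33: no phase shift.
Exactly one π shift → a net half-wave offset.
For strong reflection here: 2 n t = (m + ½) λ.
λ = 2 n t / (m + ½) = 5797 / (m + ½) nm.
m=7: 773 nm (IR); m=8: 682 nm (visible); m=9: 610 nm (visible); m=10: 552 nm (visible); m=11: 504 nm (visible); m=12: 464 nm (visible); m=13: 429 nm (visible); m=14: 400 nm (visible); m=15: 374 nm (UV).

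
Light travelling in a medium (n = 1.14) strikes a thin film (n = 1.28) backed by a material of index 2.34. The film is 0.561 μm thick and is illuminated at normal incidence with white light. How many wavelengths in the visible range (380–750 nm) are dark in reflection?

Ray reflecting at the top interface goes from n = 1.14 toward n = 1.28: a half-wave phase shift.
Bottom surface (1.28 → 2.34): reflection off a higher-index medium gives a half-wave phase shift.
The two reflections carry the same phase change, so no net offset.
With no net inversion, destructive interference in reflection requires 2 n t = (m + ½) λ.
λ = 2 n t / (m + ½) = 1436 / (m + ½) nm.
m=1: 957 nm (IR); m=2: 574 nm (visible); m=3: 410 nm (visible); m=4: 319 nm (UV).

2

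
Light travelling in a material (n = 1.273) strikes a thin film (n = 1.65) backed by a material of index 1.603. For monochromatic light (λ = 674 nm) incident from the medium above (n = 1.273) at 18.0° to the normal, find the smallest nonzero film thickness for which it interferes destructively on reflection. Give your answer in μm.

Top surface (1.273 → 1.65): reflection off a higher-index medium gives a half-wave phase shift.
Ray reflecting at the bottom interface goes from n = 1.65 toward n = 1.603: no phase shift.
The two reflections differ by half a wavelength.
For weak reflection here: 2 n t cos θ_r = m λ.
Snell's law: 1.273 sin 18.0° = 1.65 sin θ_r → sin θ_r = 0.238, cos θ_r = 0.971.
Minimum nonzero at m = 1: t = λ / (2 n cos θ_r) = 674 / (2 × 1.65 × 0.971) = 210 nm.

0.210 μm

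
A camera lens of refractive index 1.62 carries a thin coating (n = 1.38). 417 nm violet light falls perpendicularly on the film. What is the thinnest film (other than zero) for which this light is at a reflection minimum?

Top surface (1.0 → 1.38): reflection off a higher-index medium gives a half-wave phase shift.
Ray reflecting at the bottom interface goes from n = 1.38 toward n = 1.62: a half-wave phase shift.
The two reflections carry the same phase change, so no net offset.
For dark reflection here: 2 n t = (m + ½) λ.
Minimum at m = 0: t = λ / (4 n) = 417 / (4 × 1.38) = 75.5 nm.

75.5 nm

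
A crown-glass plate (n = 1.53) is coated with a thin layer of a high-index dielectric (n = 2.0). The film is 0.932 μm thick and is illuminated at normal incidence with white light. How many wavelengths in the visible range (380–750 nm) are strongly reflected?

Ray reflecting at the top interface goes from n = 1.0 toward n = 2.0: a half-wave phase shift.
At the lower boundary (n = 2.0 to n = 1.53) the reflected ray undergoes no phase shift.
Net: one phase inversion between the two reflected rays.
For strong reflection here: 2 n t = (m + ½) λ.
λ = 2 n t / (m + ½) = 3728 / (m + ½) nm.
m=4: 828 nm (IR); m=5: 678 nm (visible); m=6: 574 nm (visible); m=7: 497 nm (visible); m=8: 439 nm (visible); m=9: 392 nm (visible); m=10: 355 nm (UV).

5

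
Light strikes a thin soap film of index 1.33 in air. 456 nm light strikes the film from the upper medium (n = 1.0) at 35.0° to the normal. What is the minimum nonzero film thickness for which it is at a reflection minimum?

190 nm

At the upper boundary (n = 1.0 to n = 1.33) the reflected ray undergoes a half-wave phase shift.
Ray reflecting at the bottom interface goes from n = 1.33 toward n = 1.0: no phase shift.
The two reflections differ by half a wavelength.
So the condition for destructive reflection is 2 n t cos θ_r = m λ.
Snell's law: 1.0 sin 35.0° = 1.33 sin θ_r → sin θ_r = 0.431, cos θ_r = 0.902.
Minimum nonzero at m = 1: t = λ / (2 n cos θ_r) = 456 / (2 × 1.33 × 0.902) = 190 nm.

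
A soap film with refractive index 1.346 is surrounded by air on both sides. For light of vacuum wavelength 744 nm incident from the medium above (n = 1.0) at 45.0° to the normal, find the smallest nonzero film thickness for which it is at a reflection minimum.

325 nm

Ray reflecting at the top interface goes from n = 1.0 toward n = 1.346: a half-wave phase shift.
Ray reflecting at the bottom interface goes from n = 1.346 toward n = 1.0: no phase shift.
Exactly one π shift → a net half-wave offset.
So the condition for destructive reflection is 2 n t cos θ_r = m λ.
Snell's law: 1.0 sin 45.0° = 1.346 sin θ_r → sin θ_r = 0.525, cos θ_r = 0.851.
Minimum nonzero at m = 1: t = λ / (2 n cos θ_r) = 744 / (2 × 1.346 × 0.851) = 325 nm.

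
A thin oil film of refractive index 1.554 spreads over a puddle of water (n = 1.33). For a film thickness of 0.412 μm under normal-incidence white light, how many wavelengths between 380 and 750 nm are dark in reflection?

Ray reflecting at the top interface goes from n = 1.0 toward n = 1.554: a half-wave phase shift.
Ray reflecting at the bottom interface goes from n = 1.554 toward n = 1.33: no phase shift.
Exactly one π shift → a net half-wave offset.
For dark reflection here: 2 n t = m λ.
λ = 2 n t / m = 1280 / m nm.
m=1: 1280 nm (IR); m=2: 640 nm (visible); m=3: 427 nm (visible); m=4: 320 nm (UV).

2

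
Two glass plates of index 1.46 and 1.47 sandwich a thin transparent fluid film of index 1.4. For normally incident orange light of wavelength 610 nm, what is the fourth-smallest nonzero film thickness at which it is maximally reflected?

763 nm

Ray reflecting at the top interface goes from n = 1.46 toward n = 1.4: no phase shift.
At the lower boundary (n = 1.4 to n = 1.47) the reflected ray undergoes a half-wave phase shift.
The two reflections differ by half a wavelength.
So the condition for constructive reflection is 2 n t = (m + ½) λ.
The fourth-smallest nonzero thickness corresponds to m = 3: t = (m + ½) λ / (2 n) = 3.50 × 610 / (2 × 1.4) = 763 nm.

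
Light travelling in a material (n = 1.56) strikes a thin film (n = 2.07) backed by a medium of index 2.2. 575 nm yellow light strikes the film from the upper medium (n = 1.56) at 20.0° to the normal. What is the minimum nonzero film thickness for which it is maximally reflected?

At the upper boundary (n = 1.56 to n = 2.07) the reflected ray undergoes a half-wave phase shift.
Ray reflecting at the bottom interface goes from n = 2.07 toward n = 2.2: a half-wave phase shift.
The two reflections carry the same phase change, so no net offset.
For maximum reflection here: 2 n t cos θ_r = m λ.
Snell's law: 1.56 sin 20.0° = 2.07 sin θ_r → sin θ_r = 0.258, cos θ_r = 0.966.
Minimum nonzero at m = 1: t = λ / (2 n cos θ_r) = 575 / (2 × 2.07 × 0.966) = 144 nm.

144 nm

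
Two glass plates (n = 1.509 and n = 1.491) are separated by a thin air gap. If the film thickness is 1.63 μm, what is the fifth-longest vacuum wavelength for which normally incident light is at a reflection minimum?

At the upper boundary (n = 1.509 to n = 1.0) the reflected ray undergoes no phase shift.
Ray reflecting at the bottom interface goes from n = 1.0 toward n = 1.491: a half-wave phase shift.
Net: one phase inversion between the two reflected rays.
So the condition for destructive reflection is 2 n t = m λ.
λ = 2 n t / m. The fifth-longest wavelength is m = 5: λ = 2 × 1.0 × 1630 / 5.00 = 652 nm.

652 nm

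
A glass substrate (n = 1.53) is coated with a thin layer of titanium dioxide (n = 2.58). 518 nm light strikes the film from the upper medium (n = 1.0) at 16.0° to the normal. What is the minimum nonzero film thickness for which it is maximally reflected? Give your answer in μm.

Ray reflecting at the top interface goes from n = 1.0 toward n = 2.58: a half-wave phase shift.
Ray reflecting at the bottom interface goes from n = 2.58 toward n = 1.53: no phase shift.
Exactly one π shift → a net half-wave offset.
So the condition for constructive reflection is 2 n t cos θ_r = (m + ½) λ.
Snell's law: 1.0 sin 16.0° = 2.58 sin θ_r → sin θ_r = 0.107, cos θ_r = 0.994.
Minimum at m = 0: t = λ / (4 n cos θ_r) = 518 / (4 × 2.58 × 0.994) = 50.5 nm.

0.0505 μm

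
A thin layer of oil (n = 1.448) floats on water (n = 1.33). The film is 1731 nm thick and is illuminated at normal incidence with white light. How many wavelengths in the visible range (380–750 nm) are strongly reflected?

6

Top surface (1.0 → 1.448): reflection off a higher-index medium gives a half-wave phase shift.
Bottom surface (1.448 → 1.33): reflection off a lower-index medium gives no phase shift.
Exactly one π shift → a net half-wave offset.
With one net inversion, constructive interference in reflection requires 2 n t = (m + ½) λ.
λ = 2 n t / (m + ½) = 5013 / (m + ½) nm.
m=6: 771 nm (IR); m=7: 668 nm (visible); m=8: 590 nm (visible); m=9: 528 nm (visible); m=10: 477 nm (visible); m=11: 436 nm (visible); m=12: 401 nm (visible); m=13: 371 nm (UV).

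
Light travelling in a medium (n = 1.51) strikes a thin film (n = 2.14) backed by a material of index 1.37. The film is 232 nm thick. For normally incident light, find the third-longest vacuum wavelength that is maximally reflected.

397 nm

Ray reflecting at the top interface goes from n = 1.51 toward n = 2.14: a half-wave phase shift.
Bottom surface (2.14 → 1.37): reflection off a lower-index medium gives no phase shift.
Net: one phase inversion between the two reflected rays.
For bright reflection here: 2 n t = (m + ½) λ.
λ = 2 n t / (m + ½). The third-longest wavelength is m = 2: λ = 2 × 2.14 × 232 / 2.50 = 397 nm.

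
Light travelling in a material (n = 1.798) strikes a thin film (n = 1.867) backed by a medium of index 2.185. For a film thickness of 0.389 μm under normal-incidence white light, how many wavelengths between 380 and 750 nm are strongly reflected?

Top surface (1.798 → 1.867): reflection off a higher-index medium gives a half-wave phase shift.
At the lower boundary (n = 1.867 to n = 2.185) the reflected ray undergoes a half-wave phase shift.
Zero or two π shifts → no net half-wave offset.
With no net inversion, constructive interference in reflection requires 2 n t = m λ.
λ = 2 n t / m = 1453 / m nm.
m=1: 1453 nm (IR); m=2: 726 nm (visible); m=3: 484 nm (visible); m=4: 363 nm (UV).

2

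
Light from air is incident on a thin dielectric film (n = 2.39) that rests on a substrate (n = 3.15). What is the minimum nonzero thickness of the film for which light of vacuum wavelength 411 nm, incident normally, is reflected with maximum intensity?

At the upper boundary (n = 1.0 to n = 2.39) the reflected ray undergoes a half-wave phase shift.
At the lower boundary (n = 2.39 to n = 3.15) the reflected ray undergoes a half-wave phase shift.
The two reflections carry the same phase change, so no net offset.
With no net inversion, constructive interference in reflection requires 2 n t = m λ.
Minimum nonzero at m = 1: t = λ / (2 n) = 411 / (2 × 2.39) = 86.0 nm.

86.0 nm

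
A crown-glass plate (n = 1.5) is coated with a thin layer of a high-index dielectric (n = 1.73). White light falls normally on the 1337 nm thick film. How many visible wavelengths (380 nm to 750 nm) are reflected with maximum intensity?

Ray reflecting at the top interface goes from n = 1.0 toward n = 1.73: a half-wave phase shift.
At the lower boundary (n = 1.73 to n = 1.5) the reflected ray undergoes no phase shift.
Net: one phase inversion between the two reflected rays.
With one net inversion, constructive interference in reflection requires 2 n t = (m + ½) λ.
λ = 2 n t / (m + ½) = 4626 / (m + ½) nm.
m=5: 841 nm (IR); m=6: 712 nm (visible); m=7: 617 nm (visible); m=8: 544 nm (visible); m=9: 487 nm (visible); m=10: 441 nm (visible); m=11: 402 nm (visible); m=12: 370 nm (UV).

6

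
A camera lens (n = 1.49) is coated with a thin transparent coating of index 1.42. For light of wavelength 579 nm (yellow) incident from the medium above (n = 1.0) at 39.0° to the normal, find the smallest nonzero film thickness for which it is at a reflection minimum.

At the upper boundary (n = 1.0 to n = 1.42) the reflected ray undergoes a half-wave phase shift.
Ray reflecting at the bottom interface goes from n = 1.42 toward n = 1.49: a half-wave phase shift.
Net: no relative phase inversion (both shifts match).
For minimum reflection here: 2 n t cos θ_r = (m + ½) λ.
Snell's law: 1.0 sin 39.0° = 1.42 sin θ_r → sin θ_r = 0.443, cos θ_r = 0.896.
Minimum at m = 0: t = λ / (4 n cos θ_r) = 579 / (4 × 1.42 × 0.896) = 114 nm.

114 nm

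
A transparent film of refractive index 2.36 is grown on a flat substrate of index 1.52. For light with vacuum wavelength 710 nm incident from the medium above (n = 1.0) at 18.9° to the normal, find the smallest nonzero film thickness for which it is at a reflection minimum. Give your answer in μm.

0.152 μm

Top surface (1.0 → 2.36): reflection off a higher-index medium gives a half-wave phase shift.
Bottom surface (2.36 → 1.52): reflection off a lower-index medium gives no phase shift.
Exactly one π shift → a net half-wave offset.
So the condition for destructive reflection is 2 n t cos θ_r = m λ.
Snell's law: 1.0 sin 18.9° = 2.36 sin θ_r → sin θ_r = 0.137, cos θ_r = 0.991.
Minimum nonzero at m = 1: t = λ / (2 n cos θ_r) = 710 / (2 × 2.36 × 0.991) = 152 nm.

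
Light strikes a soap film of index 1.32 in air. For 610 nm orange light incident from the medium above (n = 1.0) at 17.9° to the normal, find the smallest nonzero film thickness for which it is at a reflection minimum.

238 nm

Ray reflecting at the top interface goes from n = 1.0 toward n = 1.32: a half-wave phase shift.
Ray reflecting at the bottom interface goes from n = 1.32 toward n = 1.0: no phase shift.
The two reflections differ by half a wavelength.
So the condition for destructive reflection is 2 n t cos θ_r = m λ.
Snell's law: 1.0 sin 17.9° = 1.32 sin θ_r → sin θ_r = 0.233, cos θ_r = 0.973.
Minimum nonzero at m = 1: t = λ / (2 n cos θ_r) = 610 / (2 × 1.32 × 0.973) = 238 nm.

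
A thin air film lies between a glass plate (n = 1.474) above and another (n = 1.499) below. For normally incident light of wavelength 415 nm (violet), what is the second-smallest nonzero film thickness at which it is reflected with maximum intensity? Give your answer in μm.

Top surface (1.474 → 1.0): reflection off a lower-index medium gives no phase shift.
Bottom surface (1.0 → 1.499): reflection off a higher-index medium gives a half-wave phase shift.
Net: one phase inversion between the two reflected rays.
With one net inversion, constructive interference in reflection requires 2 n t = (m + ½) λ.
The second-smallest nonzero thickness corresponds to m = 1: t = (m + ½) λ / (2 n) = 1.50 × 415 / (2 × 1.0) = 311 nm.

0.311 μm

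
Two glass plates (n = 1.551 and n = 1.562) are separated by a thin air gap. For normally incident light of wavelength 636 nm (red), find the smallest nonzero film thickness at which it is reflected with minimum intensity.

Ray reflecting at the top interface goes from n = 1.551 toward n = 1.0: no phase shift.
Ray reflecting at the bottom interface goes from n = 1.0 toward n = 1.562: a half-wave phase shift.
The two reflections differ by half a wavelength.
With one net inversion, destructive interference in reflection requires 2 n t = m λ.
Minimum nonzero at m = 1: t = λ / (2 n) = 636 / (2 × 1.0) = 318 nm.

318 nm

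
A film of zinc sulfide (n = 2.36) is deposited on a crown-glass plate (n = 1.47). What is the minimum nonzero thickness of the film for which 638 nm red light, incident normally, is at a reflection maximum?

67.6 nm

Ray reflecting at the top interface goes from n = 1.0 toward n = 2.36: a half-wave phase shift.
Bottom surface (2.36 → 1.47): reflection off a lower-index medium gives no phase shift.
Net: one phase inversion between the two reflected rays.
So the condition for constructive reflection is 2 n t = (m + ½) λ.
Minimum at m = 0: t = λ / (4 n) = 638 / (4 × 2.36) = 67.6 nm.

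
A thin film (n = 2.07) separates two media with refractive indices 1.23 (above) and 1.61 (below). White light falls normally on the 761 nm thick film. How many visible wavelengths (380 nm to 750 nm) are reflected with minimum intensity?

4

Top surface (1.23 → 2.07): reflection off a higher-index medium gives a half-wave phase shift.
At the lower boundary (n = 2.07 to n = 1.61) the reflected ray undergoes no phase shift.
Net: one phase inversion between the two reflected rays.
With one net inversion, destructive interference in reflection requires 2 n t = m λ.
λ = 2 n t / m = 3151 / m nm.
m=4: 788 nm (IR); m=5: 630 nm (visible); m=6: 525 nm (visible); m=7: 450 nm (visible); m=8: 394 nm (visible); m=9: 350 nm (UV).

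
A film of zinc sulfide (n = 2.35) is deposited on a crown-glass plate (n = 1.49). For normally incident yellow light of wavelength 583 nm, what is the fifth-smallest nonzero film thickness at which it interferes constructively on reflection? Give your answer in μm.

0.558 μm

At the upper boundary (n = 1.0 to n = 2.35) the reflected ray undergoes a half-wave phase shift.
Bottom surface (2.35 → 1.49): reflection off a lower-index medium gives no phase shift.
Exactly one π shift → a net half-wave offset.
For strong reflection here: 2 n t = (m + ½) λ.
The fifth-smallest nonzero thickness corresponds to m = 4: t = (m + ½) λ / (2 n) = 4.50 × 583 / (2 × 2.35) = 558 nm.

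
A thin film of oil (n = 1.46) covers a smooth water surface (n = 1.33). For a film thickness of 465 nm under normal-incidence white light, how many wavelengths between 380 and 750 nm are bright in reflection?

2

At the upper boundary (n = 1.0 to n = 1.46) the reflected ray undergoes a half-wave phase shift.
At the lower boundary (n = 1.46 to n = 1.33) the reflected ray undergoes no phase shift.
Net: one phase inversion between the two reflected rays.
For bright reflection here: 2 n t = (m + ½) λ.
λ = 2 n t / (m + ½) = 1358 / (m + ½) nm.
m=1: 905 nm (IR); m=2: 543 nm (visible); m=3: 388 nm (visible); m=4: 302 nm (UV).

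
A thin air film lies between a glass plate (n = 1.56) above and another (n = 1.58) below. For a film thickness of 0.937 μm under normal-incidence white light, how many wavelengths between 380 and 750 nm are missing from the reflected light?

2

At the upper boundary (n = 1.56 to n = 1.0) the reflected ray undergoes no phase shift.
Bottom surface (1.0 → 1.58): reflection off a higher-index medium gives a half-wave phase shift.
Net: one phase inversion between the two reflected rays.
For dark reflection here: 2 n t = m λ.
λ = 2 n t / m = 1874 / m nm.
m=2: 937 nm (IR); m=3: 625 nm (visible); m=4: 469 nm (visible); m=5: 375 nm (UV).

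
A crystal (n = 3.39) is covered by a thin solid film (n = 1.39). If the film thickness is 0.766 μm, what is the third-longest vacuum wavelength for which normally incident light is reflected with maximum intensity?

710 nm

Top surface (1.0 → 1.39): reflection off a higher-index medium gives a half-wave phase shift.
Bottom surface (1.39 → 3.39): reflection off a higher-index medium gives a half-wave phase shift.
The two reflections carry the same phase change, so no net offset.
So the condition for constructive reflection is 2 n t = m λ.
λ = 2 n t / m. The third-longest wavelength is m = 3: λ = 2 × 1.39 × 766 / 3.00 = 710 nm.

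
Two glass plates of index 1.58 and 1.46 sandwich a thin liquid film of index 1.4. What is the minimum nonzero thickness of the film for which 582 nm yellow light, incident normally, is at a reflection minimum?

At the upper boundary (n = 1.58 to n = 1.4) the reflected ray undergoes no phase shift.
At the lower boundary (n = 1.4 to n = 1.46) the reflected ray undergoes a half-wave phase shift.
Net: one phase inversion between the two reflected rays.
For minimum reflection here: 2 n t = m λ.
Minimum nonzero at m = 1: t = λ / (2 n) = 582 / (2 × 1.4) = 208 nm.

208 nm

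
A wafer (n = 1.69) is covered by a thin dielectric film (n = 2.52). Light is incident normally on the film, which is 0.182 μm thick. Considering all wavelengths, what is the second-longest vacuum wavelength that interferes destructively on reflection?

459 nm

At the upper boundary (n = 1.0 to n = 2.52) the reflected ray undergoes a half-wave phase shift.
Bottom surface (2.52 → 1.69): reflection off a lower-index medium gives no phase shift.
The two reflections differ by half a wavelength.
For weak reflection here: 2 n t = m λ.
λ = 2 n t / m. The second-longest wavelength is m = 2: λ = 2 × 2.52 × 182 / 2.00 = 459 nm.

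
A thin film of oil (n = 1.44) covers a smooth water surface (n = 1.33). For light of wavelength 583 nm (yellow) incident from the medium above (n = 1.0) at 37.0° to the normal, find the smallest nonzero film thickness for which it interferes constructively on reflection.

Top surface (1.0 → 1.44): reflection off a higher-index medium gives a half-wave phase shift.
At the lower boundary (n = 1.44 to n = 1.33) the reflected ray undergoes no phase shift.
The two reflections differ by half a wavelength.
With one net inversion, constructive interference in reflection requires 2 n t cos θ_r = (m + ½) λ.
Snell's law: 1.0 sin 37.0° = 1.44 sin θ_r → sin θ_r = 0.418, cos θ_r = 0.908.
Minimum at m = 0: t = λ / (4 n cos θ_r) = 583 / (4 × 1.44 × 0.908) = 111 nm.

111 nm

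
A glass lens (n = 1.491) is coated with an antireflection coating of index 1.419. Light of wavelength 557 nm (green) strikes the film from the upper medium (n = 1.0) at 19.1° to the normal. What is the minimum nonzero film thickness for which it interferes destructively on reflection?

Top surface (1.0 → 1.419): reflection off a higher-index medium gives a half-wave phase shift.
At the lower boundary (n = 1.419 to n = 1.491) the reflected ray undergoes a half-wave phase shift.
Zero or two π shifts → no net half-wave offset.
For weak reflection here: 2 n t cos θ_r = (m + ½) λ.
Snell's law: 1.0 sin 19.1° = 1.419 sin θ_r → sin θ_r = 0.231, cos θ_r = 0.973.
Minimum at m = 0: t = λ / (4 n cos θ_r) = 557 / (4 × 1.419 × 0.973) = 101 nm.

101 nm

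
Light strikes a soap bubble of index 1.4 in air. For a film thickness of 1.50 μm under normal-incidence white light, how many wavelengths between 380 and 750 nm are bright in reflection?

5

At the upper boundary (n = 1.0 to n = 1.4) the reflected ray undergoes a half-wave phase shift.
At the lower boundary (n = 1.4 to n = 1.0) the reflected ray undergoes no phase shift.
Net: one phase inversion between the two reflected rays.
So the condition for constructive reflection is 2 n t = (m + ½) λ.
λ = 2 n t / (m + ½) = 4200 / (m + ½) nm.
m=5: 764 nm (IR); m=6: 646 nm (visible); m=7: 560 nm (visible); m=8: 494 nm (visible); m=9: 442 nm (visible); m=10: 400 nm (visible); m=11: 365 nm (UV).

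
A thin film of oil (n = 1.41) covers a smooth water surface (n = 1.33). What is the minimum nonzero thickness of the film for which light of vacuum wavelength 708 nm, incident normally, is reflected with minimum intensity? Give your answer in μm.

At the upper boundary (n = 1.0 to n = 1.41) the reflected ray undergoes a half-wave phase shift.
At the lower boundary (n = 1.41 to n = 1.33) the reflected ray undergoes no phase shift.
Exactly one π shift → a net half-wave offset.
So the condition for destructive reflection is 2 n t = m λ.
Minimum nonzero at m = 1: t = λ / (2 n) = 708 / (2 × 1.41) = 251 nm.

0.251 μm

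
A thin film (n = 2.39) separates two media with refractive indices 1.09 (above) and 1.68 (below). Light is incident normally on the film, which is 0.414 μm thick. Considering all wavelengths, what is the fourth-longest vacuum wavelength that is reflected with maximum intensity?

565 nm

At the upper boundary (n = 1.09 to n = 2.39) the reflected ray undergoes a half-wave phase shift.
At the lower boundary (n = 2.39 to n = 1.68) the reflected ray undergoes no phase shift.
The two reflections differ by half a wavelength.
With one net inversion, constructive interference in reflection requires 2 n t = (m + ½) λ.
λ = 2 n t / (m + ½). The fourth-longest wavelength is m = 3: λ = 2 × 2.39 × 414 / 3.50 = 565 nm.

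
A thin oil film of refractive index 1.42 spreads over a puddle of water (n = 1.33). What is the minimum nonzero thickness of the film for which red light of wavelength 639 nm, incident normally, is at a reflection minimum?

Ray reflecting at the top interface goes from n = 1.0 toward n = 1.42: a half-wave phase shift.
Ray reflecting at the bottom interface goes from n = 1.42 toward n = 1.33: no phase shift.
Net: one phase inversion between the two reflected rays.
For dark reflection here: 2 n t = m λ.
Minimum nonzero at m = 1: t = λ / (2 n) = 639 / (2 × 1.42) = 225 nm.

225 nm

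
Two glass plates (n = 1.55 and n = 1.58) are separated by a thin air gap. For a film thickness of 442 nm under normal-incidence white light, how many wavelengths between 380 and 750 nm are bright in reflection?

1

At the upper boundary (n = 1.55 to n = 1.0) the reflected ray undergoes no phase shift.
Bottom surface (1.0 → 1.58): reflection off a higher-index medium gives a half-wave phase shift.
Net: one phase inversion between the two reflected rays.
With one net inversion, constructive interference in reflection requires 2 n t = (m + ½) λ.
λ = 2 n t / (m + ½) = 884 / (m + ½) nm.
m=0: 1768 nm (IR); m=1: 589 nm (visible); m=2: 354 nm (UV).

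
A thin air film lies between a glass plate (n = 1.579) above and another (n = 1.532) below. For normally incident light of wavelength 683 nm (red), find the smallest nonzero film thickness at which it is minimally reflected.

342 nm

At the upper boundary (n = 1.579 to n = 1.0) the reflected ray undergoes no phase shift.
Bottom surface (1.0 → 1.532): reflection off a higher-index medium gives a half-wave phase shift.
Net: one phase inversion between the two reflected rays.
So the condition for destructive reflection is 2 n t = m λ.
Minimum nonzero at m = 1: t = λ / (2 n) = 683 / (2 × 1.0) = 342 nm.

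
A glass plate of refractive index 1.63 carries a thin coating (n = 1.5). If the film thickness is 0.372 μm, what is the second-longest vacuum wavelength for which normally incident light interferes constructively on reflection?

At the upper boundary (n = 1.0 to n = 1.5) the reflected ray undergoes a half-wave phase shift.
Bottom surface (1.5 → 1.63): reflection off a higher-index medium gives a half-wave phase shift.
Zero or two π shifts → no net half-wave offset.
For strong reflection here: 2 n t = m λ.
λ = 2 n t / m. The second-longest wavelength is m = 2: λ = 2 × 1.5 × 372 / 2.00 = 558 nm.

558 nm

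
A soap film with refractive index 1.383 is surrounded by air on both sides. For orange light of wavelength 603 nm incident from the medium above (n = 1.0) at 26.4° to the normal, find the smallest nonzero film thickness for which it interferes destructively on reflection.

230 nm

Top surface (1.0 → 1.383): reflection off a higher-index medium gives a half-wave phase shift.
Bottom surface (1.383 → 1.0): reflection off a lower-index medium gives no phase shift.
The two reflections differ by half a wavelength.
With one net inversion, destructive interference in reflection requires 2 n t cos θ_r = m λ.
Snell's law: 1.0 sin 26.4° = 1.383 sin θ_r → sin θ_r = 0.322, cos θ_r = 0.947.
Minimum nonzero at m = 1: t = λ / (2 n cos θ_r) = 603 / (2 × 1.383 × 0.947) = 230 nm.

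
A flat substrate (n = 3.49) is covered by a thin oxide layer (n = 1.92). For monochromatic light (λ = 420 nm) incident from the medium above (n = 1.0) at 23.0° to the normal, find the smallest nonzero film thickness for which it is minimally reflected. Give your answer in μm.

Top surface (1.0 → 1.92): reflection off a higher-index medium gives a half-wave phase shift.
At the lower boundary (n = 1.92 to n = 3.49) the reflected ray undergoes a half-wave phase shift.
Net: no relative phase inversion (both shifts match).
So the condition for destructive reflection is 2 n t cos θ_r = (m + ½) λ.
Snell's law: 1.0 sin 23.0° = 1.92 sin θ_r → sin θ_r = 0.204, cos θ_r = 0.979.
Minimum at m = 0: t = λ / (4 n cos θ_r) = 420 / (4 × 1.92 × 0.979) = 55.9 nm.

0.0559 μm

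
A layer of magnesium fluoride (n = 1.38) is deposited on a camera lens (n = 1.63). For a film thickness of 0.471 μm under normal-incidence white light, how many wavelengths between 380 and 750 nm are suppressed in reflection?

1

At the upper boundary (n = 1.0 to n = 1.38) the reflected ray undergoes a half-wave phase shift.
At the lower boundary (n = 1.38 to n = 1.63) the reflected ray undergoes a half-wave phase shift.
Net: no relative phase inversion (both shifts match).
For dark reflection here: 2 n t = (m + ½) λ.
λ = 2 n t / (m + ½) = 1300 / (m + ½) nm.
m=1: 867 nm (IR); m=2: 520 nm (visible); m=3: 371 nm (UV).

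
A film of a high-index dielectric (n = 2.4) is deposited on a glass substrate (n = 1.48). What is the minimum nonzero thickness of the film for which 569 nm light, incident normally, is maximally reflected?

59.3 nm

At the upper boundary (n = 1.0 to n = 2.4) the reflected ray undergoes a half-wave phase shift.
Ray reflecting at the bottom interface goes from n = 2.4 toward n = 1.48: no phase shift.
The two reflections differ by half a wavelength.
For maximum reflection here: 2 n t = (m + ½) λ.
Minimum at m = 0: t = λ / (4 n) = 569 / (4 × 2.4) = 59.3 nm.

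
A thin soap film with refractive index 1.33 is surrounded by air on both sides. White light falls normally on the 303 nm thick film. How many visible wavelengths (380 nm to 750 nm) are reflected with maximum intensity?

At the upper boundary (n = 1.0 to n = 1.33) the reflected ray undergoes a half-wave phase shift.
Bottom surface (1.33 → 1.0): reflection off a lower-index medium gives no phase shift.
Net: one phase inversion between the two reflected rays.
With one net inversion, constructive interference in reflection requires 2 n t = (m + ½) λ.
λ = 2 n t / (m + ½) = 806 / (m + ½) nm.
m=0: 1612 nm (IR); m=1: 537 nm (visible); m=2: 322 nm (UV).

1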